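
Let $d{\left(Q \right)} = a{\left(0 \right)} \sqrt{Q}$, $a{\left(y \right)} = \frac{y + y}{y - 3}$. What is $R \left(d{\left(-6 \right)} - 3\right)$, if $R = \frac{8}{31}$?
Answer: $- \frac{24}{31} \approx -0.77419$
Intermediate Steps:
$a{\left(y \right)} = \frac{2 y}{-3 + y}$
$R = \frac{8}{31}$ ($R = 8 \cdot \frac{1}{31} = \frac{8}{31} \approx 0.25806$)
$d{\left(Q \right)} = 0$ ($d{\left(Q \right)} = 2 \cdot 0 \frac{1}{-3 + 0} \sqrt{Q} = 2 \cdot 0 \frac{1}{-3} \sqrt{Q} = 2 \cdot 0 \left(- \frac{1}{3}\right) \sqrt{Q} = 0 \sqrt{Q} = 0$)
$R \left(d{\left(-6 \right)} - 3\right) = \frac{8 \left(0 - 3\right)}{31} = \frac{8}{31} \left(-3\right) = - \frac{24}{31}$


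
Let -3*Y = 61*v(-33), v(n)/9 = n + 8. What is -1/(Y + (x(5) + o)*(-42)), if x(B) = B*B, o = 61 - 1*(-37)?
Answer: 1/591 ≈ 0.0016920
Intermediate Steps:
v(n) = 72 + 9*n (v(n) = 9*(n + 8) = 9*(8 + n) = 72 + 9*n)
o = 98 (o = 61 + 37 = 98)
x(B) = B²
Y = 4575 (Y = -61*(72 + 9*(-33))/3 = -61*(72 - 297)/3 = -61*(-225)/3 = -⅓*(-13725) = 4575)
-1/(Y + (x(5) + o)*(-42)) = -1/(4575 + (5² + 98)*(-42)) = -1/(4575 + (25 + 98)*(-42)) = -1/(4575 + 123*(-42)) = -1/(4575 - 5166) = -1/(-591) = -1*(-1/591) = 1/591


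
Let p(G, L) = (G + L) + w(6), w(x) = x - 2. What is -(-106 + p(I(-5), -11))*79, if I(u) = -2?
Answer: 9085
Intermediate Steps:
w(x) = -2 + x
p(G, L) = 4 + G + L (p(G, L) = (G + L) + (-2 + 6) = (G + L) + 4 = 4 + G + L)
-(-106 + p(I(-5), -11))*79 = -(-106 + (4 - 2 - 11))*79 = -(-106 - 9)*79 = -(-115)*79 = -1*(-9085) = 9085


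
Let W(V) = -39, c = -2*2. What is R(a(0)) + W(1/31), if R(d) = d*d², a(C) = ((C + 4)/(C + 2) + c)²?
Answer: 25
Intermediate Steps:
c = -4
a(C) = (-4 + (4 + C)/(2 + C))² (a(C) = ((C + 4)/(C + 2) - 4)² = ((4 + C)/(2 + C) - 4)² = (-4 + (4 + C)/(2 + C))²)
R(d) = d³
R(a(0)) + W(1/31) = ((4 + 3*0)²/(2 + 0)²)³ - 39 = ((4 + 0)²/2²)³ - 39 = ((¼)*4²)³ - 39 = ((¼)*16)³ - 39 = 4³ - 39 = 64 - 39 = 25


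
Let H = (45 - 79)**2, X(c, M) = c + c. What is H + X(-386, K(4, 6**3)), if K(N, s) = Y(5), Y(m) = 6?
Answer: 384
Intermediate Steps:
K(N, s) = 6
X(c, M) = 2*c
H = 1156 (H = (-34)**2 = 1156)
H + X(-386, K(4, 6**3)) = 1156 + 2*(-386) = 1156 - 772 = 384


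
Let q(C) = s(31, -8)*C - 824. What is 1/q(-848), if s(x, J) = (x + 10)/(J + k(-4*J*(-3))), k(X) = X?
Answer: -13/6366 ≈ -0.0020421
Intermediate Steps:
s(x, J) = (10 + x)/(13*J) (s(x, J) = (x + 10)/(J - 4*J*(-3)) = (10 + x)/(J + 12*J) = (10 + x)/((13*J)) = (10 + x)*(1/(13*J)) = (10 + x)/(13*J))
q(C) = -824 - 41*C/104 (q(C) = ((1/13)*(10 + 31)/(-8))*C - 824 = ((1/13)*(-⅛)*41)*C - 824 = -41*C/104 - 824 = -824 - 41*C/104)
1/q(-848) = 1/(-824 - 41/104*(-848)) = 1/(-824 + 4346/13) = 1/(-6366/13) = -13/6366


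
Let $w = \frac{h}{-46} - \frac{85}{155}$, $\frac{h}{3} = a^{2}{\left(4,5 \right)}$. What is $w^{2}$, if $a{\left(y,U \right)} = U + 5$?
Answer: $\frac{25411681}{508369} \approx 49.987$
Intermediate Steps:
$a{\left(y,U \right)} = 5 + U$
$h = 300$ ($h = 3 \left(5 + 5\right)^{2} = 3 \cdot 10^{2} = 3 \cdot 100 = 300$)
$w = - \frac{5041}{713}$ ($w = \frac{300}{-46} - \frac{85}{155} = 300 \left(- \frac{1}{46}\right) - \frac{17}{31} = - \frac{150}{23} - \frac{17}{31} = - \frac{5041}{713} \approx -7.0701$)
$w^{2} = \left(- \frac{5041}{713}\right)^{2} = \frac{25411681}{508369}$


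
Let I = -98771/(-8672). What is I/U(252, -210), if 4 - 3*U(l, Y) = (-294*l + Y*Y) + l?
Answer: 296313/257905280 ≈ 0.0011489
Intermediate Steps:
U(l, Y) = 4/3 - Y²/3 + 293*l/3 (U(l, Y) = 4/3 - ((-294*l + Y*Y) + l)/3 = 4/3 - ((-294*l + Y²) + l)/3 = 4/3 - ((Y² - 294*l) + l)/3 = 4/3 - (Y² - 293*l)/3 = 4/3 + (-Y²/3 + 293*l/3) = 4/3 - Y²/3 + 293*l/3)
I = 98771/8672 (I = -98771*(-1/8672) = 98771/8672 ≈ 11.390)
I/U(252, -210) = 98771/(8672*(4/3 - ⅓*(-210)² + (293/3)*252)) = 98771/(8672*(4/3 - ⅓*44100 + 24612)) = 98771/(8672*(4/3 - 14700 + 24612)) = 98771/(8672*(29740/3)) = (98771/8672)*(3/29740) = 296313/257905280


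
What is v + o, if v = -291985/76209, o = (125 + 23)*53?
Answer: 597491411/76209 ≈ 7840.2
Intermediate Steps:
o = 7844 (o = 148*53 = 7844)
v = -291985/76209 (v = -291985*1/76209 = -291985/76209 ≈ -3.8314)
v + o = -291985/76209 + 7844 = 597491411/76209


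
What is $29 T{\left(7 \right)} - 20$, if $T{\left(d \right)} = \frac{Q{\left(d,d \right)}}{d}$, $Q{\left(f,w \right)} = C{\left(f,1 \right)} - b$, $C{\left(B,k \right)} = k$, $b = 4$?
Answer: $- \frac{227}{7} \approx -32.429$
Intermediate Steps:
$Q{\left(f,w \right)} = -3$ ($Q{\left(f,w \right)} = 1 - 4 = -3$)
$T{\left(d \right)} = - \frac{3}{d}$
$29 T{\left(7 \right)} - 20 = 29 \left(- \frac{3}{7}\right) - 20 = - \frac{87}{7} - 20 = - \frac{227}{7}$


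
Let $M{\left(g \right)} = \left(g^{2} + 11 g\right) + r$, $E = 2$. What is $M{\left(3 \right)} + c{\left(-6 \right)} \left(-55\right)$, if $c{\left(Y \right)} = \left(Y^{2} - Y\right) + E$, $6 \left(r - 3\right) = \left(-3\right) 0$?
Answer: $-2375$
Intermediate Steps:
$r = 3$ ($r = 3 + \frac{\left(-3\right) 0}{6} = 3 + \frac{1}{6} \cdot 0 = 3 + 0 = 3$)
$M{\left(g \right)} = 3 + g^{2} + 11 g$ ($M{\left(g \right)} = \left(g^{2} + 11 g\right) + 3 = 3 + g^{2} + 11 g$)
$c{\left(Y \right)} = 2 + Y^{2} - Y$ ($c{\left(Y \right)} = \left(Y^{2} - Y\right) + 2 = 2 + Y^{2} - Y$)
$M{\left(3 \right)} + c{\left(-6 \right)} \left(-55\right) = \left(3 + 3^{2} + 11 \cdot 3\right) + \left(2 + \left(-6\right)^{2} - -6\right) \left(-55\right) = \left(3 + 9 + 33\right) + \left(2 + 36 + 6\right) \left(-55\right) = 45 + 44 \left(-55\right) = 45 - 2420 = -2375$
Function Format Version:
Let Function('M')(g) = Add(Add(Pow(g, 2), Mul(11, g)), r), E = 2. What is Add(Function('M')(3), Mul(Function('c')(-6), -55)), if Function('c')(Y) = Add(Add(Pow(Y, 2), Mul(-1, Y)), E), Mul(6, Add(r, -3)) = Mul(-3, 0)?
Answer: -2375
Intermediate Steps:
r = 3 (r = Add(3, Mul(Rational(1, 6), Mul(-3, 0))) = Add(3, Mul(Rational(1, 6), 0)) = Add(3, 0) = 3)
Function('M')(g) = Add(3, Pow(g, 2), Mul(11, g)) (Function('M')(g) = Add(Add(Pow(g, 2), Mul(11, g)), 3) = Add(3, Pow(g, 2), Mul(11, g)))
Function('c')(Y) = Add(2, Pow(Y, 2), Mul(-1, Y)) (Function('c')(Y) = Add(Add(Pow(Y, 2), Mul(-1, Y)), 2) = Add(2, Pow(Y, 2), Mul(-1, Y)))
Add(Function('M')(3), Mul(Function('c')(-6), -55)) = Add(Add(3, Pow(3, 2), Mul(11, 3)), Mul(Add(2, Pow(-6, 2), Mul(-1, -6)), -55)) = Add(Add(3, 9, 33), Mul(Add(2, 36, 6), -55)) = Add(45, Mul(44, -55)) = Add(45, -2420) = -2375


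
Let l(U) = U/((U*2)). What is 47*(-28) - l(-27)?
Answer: -2633/2 ≈ -1316.5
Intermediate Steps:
l(U) = ½ (l(U) = U/((2*U)) = U*(1/(2*U)) = ½)
47*(-28) - l(-27) = 47*(-28) - 1*½ = -1316 - ½ = -2633/2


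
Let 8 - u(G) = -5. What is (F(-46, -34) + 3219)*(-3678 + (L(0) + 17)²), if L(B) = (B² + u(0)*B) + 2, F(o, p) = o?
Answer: -10524841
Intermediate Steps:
u(G) = 13 (u(G) = 8 - 1*(-5) = 8 + 5 = 13)
L(B) = 2 + B² + 13*B (L(B) = (B² + 13*B) + 2 = 2 + B² + 13*B)
(F(-46, -34) + 3219)*(-3678 + (L(0) + 17)²) = (-46 + 3219)*(-3678 + ((2 + 0² + 13*0) + 17)²) = 3173*(-3678 + ((2 + 0 + 0) + 17)²) = 3173*(-3678 + (2 + 17)²) = 3173*(-3678 + 19²) = 3173*(-3678 + 361) = 3173*(-3317) = -10524841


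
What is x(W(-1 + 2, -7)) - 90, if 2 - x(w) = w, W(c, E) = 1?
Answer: -89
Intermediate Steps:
x(w) = 2 - w
x(W(-1 + 2, -7)) - 90 = (2 - 1*1) - 90 = (2 - 1) - 90 = 1 - 90 = -89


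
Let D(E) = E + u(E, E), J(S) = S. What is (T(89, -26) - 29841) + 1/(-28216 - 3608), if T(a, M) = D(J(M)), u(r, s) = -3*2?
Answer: -950678353/31824 ≈ -29873.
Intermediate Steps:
u(r, s) = -6
D(E) = -6 + E (D(E) = E - 6 = -6 + E)
T(a, M) = -6 + M
(T(89, -26) - 29841) + 1/(-28216 - 3608) = ((-6 - 26) - 29841) + 1/(-28216 - 3608) = (-32 - 29841) + 1/(-31824) = -29873 - 1/31824 = -950678353/31824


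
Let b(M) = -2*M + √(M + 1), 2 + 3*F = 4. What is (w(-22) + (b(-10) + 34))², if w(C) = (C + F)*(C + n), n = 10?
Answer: 96091 + 1860*I ≈ 96091.0 + 1860.0*I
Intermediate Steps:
F = ⅔ (F = -⅔ + (⅓)*4 = -⅔ + 4/3 = ⅔ ≈ 0.66667)
b(M) = √(1 + M) - 2*M (b(M) = -2*M + √(1 + M) = √(1 + M) - 2*M)
w(C) = (10 + C)*(⅔ + C) (w(C) = (C + ⅔)*(C + 10) = (⅔ + C)*(10 + C) = (10 + C)*(⅔ + C))
(w(-22) + (b(-10) + 34))² = ((20/3 + (-22)² + (32/3)*(-22)) + ((√(1 - 10) - 2*(-10)) + 34))² = ((20/3 + 484 - 704/3) + ((√(-9) + 20) + 34))² = (256 + ((3*I + 20) + 34))² = (256 + ((20 + 3*I) + 34))² = (256 + (54 + 3*I))² = (310 + 3*I)²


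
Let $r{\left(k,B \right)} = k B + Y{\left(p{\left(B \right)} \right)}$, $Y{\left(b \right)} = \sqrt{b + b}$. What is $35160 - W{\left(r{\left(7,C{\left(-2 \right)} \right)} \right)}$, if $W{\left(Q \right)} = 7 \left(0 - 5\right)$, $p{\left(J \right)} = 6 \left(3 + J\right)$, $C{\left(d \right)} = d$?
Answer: $35195$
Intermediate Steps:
$p{\left(J \right)} = 18 + 6 J$
$Y{\left(b \right)} = \sqrt{2} \sqrt{b}$ ($Y{\left(b \right)} = \sqrt{2 b} = \sqrt{2} \sqrt{b}$)
$r{\left(k,B \right)} = B k + \sqrt{2} \sqrt{18 + 6 B}$ ($r{\left(k,B \right)} = k B + \sqrt{2} \sqrt{18 + 6 B} = B k + \sqrt{2} \sqrt{18 + 6 B}$)
$W{\left(Q \right)} = -35$ ($W{\left(Q \right)} = 7 \left(-5\right) = -35$)
$35160 - W{\left(r{\left(7,C{\left(-2 \right)} \right)} \right)} = 35160 - -35 = 35160 + 35 = 35195$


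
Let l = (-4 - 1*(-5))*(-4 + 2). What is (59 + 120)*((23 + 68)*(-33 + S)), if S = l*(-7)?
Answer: -309491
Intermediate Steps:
l = -2 (l = (-4 + 5)*(-2) = 1*(-2) = -2)
S = 14 (S = -2*(-7) = 14)
(59 + 120)*((23 + 68)*(-33 + S)) = (59 + 120)*((23 + 68)*(-33 + 14)) = 179*(91*(-19)) = 179*(-1729) = -309491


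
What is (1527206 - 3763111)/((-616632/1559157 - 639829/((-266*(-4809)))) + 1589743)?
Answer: -1486477551587179830/1056894613544193511 ≈ -1.4065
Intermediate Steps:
(1527206 - 3763111)/((-616632/1559157 - 639829/((-266*(-4809)))) + 1589743) = -2235905/((-616632*1/1559157 - 639829/1279194) + 1589743) = -2235905/((-205544/519719 - 639829*1/1279194) + 1589743) = -2235905/((-205544/519719 - 639829/1279194) + 1589743) = -2235905/(-595461939587/664821426486 + 1589743) = -2235905/1056894613544193511/664821426486 = -2235905*664821426486/1056894613544193511 = -1486477551587179830/1056894613544193511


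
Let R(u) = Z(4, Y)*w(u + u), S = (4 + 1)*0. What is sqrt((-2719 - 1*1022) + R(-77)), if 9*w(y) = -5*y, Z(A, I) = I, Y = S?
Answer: I*sqrt(3741) ≈ 61.164*I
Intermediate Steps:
S = 0 (S = 5*0 = 0)
Y = 0
w(y) = -5*y/9 (w(y) = (-5*y)/9 = -5*y/9)
R(u) = 0 (R(u) = 0*(-5*(u + u)/9) = 0*(-10*u/9) = 0)
sqrt((-2719 - 1*1022) + R(-77)) = sqrt((-2719 - 1*1022) + 0) = sqrt((-2719 - 1022) + 0) = sqrt(-3741 + 0) = sqrt(-3741) = I*sqrt(3741)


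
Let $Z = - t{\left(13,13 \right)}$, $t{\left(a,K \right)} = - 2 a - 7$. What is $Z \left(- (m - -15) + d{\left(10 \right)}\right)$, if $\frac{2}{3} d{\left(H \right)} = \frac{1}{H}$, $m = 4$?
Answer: $- \frac{12441}{20} \approx -622.05$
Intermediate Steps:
$d{\left(H \right)} = \frac{3}{2 H}$
$t{\left(a,K \right)} = -7 - 2 a$
$Z = 33$ ($Z = - (-7 - 26) = \left(-1\right) \left(-33\right) = 33$)
$Z \left(- (m - -15) + d{\left(10 \right)}\right) = 33 \left(- (4 - -15) + \frac{3}{2 \cdot 10}\right) = 33 \left(- (4 + 15) + \frac{3}{2} \cdot \frac{1}{10}\right) = 33 \left(\left(-1\right) 19 + \frac{3}{20}\right) = 33 \left(-19 + \frac{3}{20}\right) = 33 \left(- \frac{377}{20}\right) = - \frac{12441}{20}$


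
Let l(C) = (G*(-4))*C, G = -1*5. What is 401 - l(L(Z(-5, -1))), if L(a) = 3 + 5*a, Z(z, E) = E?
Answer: 441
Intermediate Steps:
G = -5
l(C) = 20*C (l(C) = (-5*(-4))*C = 20*C)
401 - l(L(Z(-5, -1))) = 401 - 20*(3 + 5*(-1)) = 401 - 20*(3 - 5) = 401 - 20*(-2) = 401 - 1*(-40) = 401 + 40 = 441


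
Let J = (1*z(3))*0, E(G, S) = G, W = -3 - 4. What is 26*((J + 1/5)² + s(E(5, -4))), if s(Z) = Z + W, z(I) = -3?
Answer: -1274/25 ≈ -50.960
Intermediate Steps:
W = -7
J = 0 (J = (1*(-3))*0 = -3*0 = 0)
s(Z) = -7 + Z (s(Z) = Z - 7 = -7 + Z)
26*((J + 1/5)² + s(E(5, -4))) = 26*((0 + 1/5)² + (-7 + 5)) = 26*((0 + ⅕)² - 2) = 26*((⅕)² - 2) = 26*(1/25 - 2) = 26*(-49/25) = -1274/25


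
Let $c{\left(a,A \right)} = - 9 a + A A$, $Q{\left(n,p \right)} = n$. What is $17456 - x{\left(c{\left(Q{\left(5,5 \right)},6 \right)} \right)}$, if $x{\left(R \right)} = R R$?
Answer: $17375$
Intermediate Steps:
$c{\left(a,A \right)} = A^{2} - 9 a$ ($c{\left(a,A \right)} = - 9 a + A^{2} = A^{2} - 9 a$)
$x{\left(R \right)} = R^{2}$
$17456 - x{\left(c{\left(Q{\left(5,5 \right)},6 \right)} \right)} = 17456 - \left(6^{2} - 45\right)^{2} = 17456 - \left(36 - 45\right)^{2} = 17456 - \left(-9\right)^{2} = 17456 - 81 = 17375$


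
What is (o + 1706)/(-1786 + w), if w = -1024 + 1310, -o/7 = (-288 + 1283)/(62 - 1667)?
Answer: -549019/481500 ≈ -1.1402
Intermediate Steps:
o = 1393/321 (o = -7*(-288 + 1283)/(62 - 1667) = -6965/(-1605) = -6965*(-1)/1605 = -7*(-199/321) = 1393/321 ≈ 4.3396)
w = 286
(o + 1706)/(-1786 + w) = (1393/321 + 1706)/(-1786 + 286) = (549019/321)/(-1500) = (549019/321)*(-1/1500) = -549019/481500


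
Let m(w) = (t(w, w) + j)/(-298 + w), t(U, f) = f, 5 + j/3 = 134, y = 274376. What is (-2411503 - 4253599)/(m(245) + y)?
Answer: -176625203/7270648 ≈ -24.293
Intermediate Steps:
j = 387 (j = -15 + 3*134 = -15 + 402 = 387)
m(w) = (387 + w)/(-298 + w) (m(w) = (w + 387)/(-298 + w) = (387 + w)/(-298 + w))
(-2411503 - 4253599)/(m(245) + y) = (-2411503 - 4253599)/((387 + 245)/(-298 + 245) + 274376) = -6665102/(632/(-53) + 274376) = -6665102/(-1/53*632 + 274376) = -6665102/(-632/53 + 274376) = -6665102/14541296/53 = -6665102*53/14541296 = -176625203/7270648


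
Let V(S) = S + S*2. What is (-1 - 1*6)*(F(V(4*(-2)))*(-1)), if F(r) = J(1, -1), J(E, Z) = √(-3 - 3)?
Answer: 7*I*√6 ≈ 17.146*I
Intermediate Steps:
J(E, Z) = I*√6 (J(E, Z) = √(-6) = I*√6)
V(S) = 3*S (V(S) = S + 2*S = 3*S)
F(r) = I*√6
(-1 - 1*6)*(F(V(4*(-2)))*(-1)) = (-1 - 1*6)*((I*√6)*(-1)) = (-1 - 6)*(-I*√6) = -(-7)*I*√6 = 7*I*√6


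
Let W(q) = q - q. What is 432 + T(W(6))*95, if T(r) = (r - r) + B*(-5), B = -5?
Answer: 2807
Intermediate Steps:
W(q) = 0
T(r) = 25 (T(r) = (r - r) - 5*(-5) = 0 + 25 = 25)
432 + T(W(6))*95 = 432 + 25*95 = 432 + 2375 = 2807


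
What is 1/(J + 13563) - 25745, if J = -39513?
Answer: -668082751/25950 ≈ -25745.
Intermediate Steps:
1/(J + 13563) - 25745 = 1/(-39513 + 13563) - 25745 = 1/(-25950) - 25745 = -1/25950 - 25745 = -668082751/25950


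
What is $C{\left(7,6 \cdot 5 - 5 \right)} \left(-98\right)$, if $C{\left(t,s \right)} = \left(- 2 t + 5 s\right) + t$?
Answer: $-11564$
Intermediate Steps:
$C{\left(t,s \right)} = - t + 5 s$
$C{\left(7,6 \cdot 5 - 5 \right)} \left(-98\right) = \left(\left(-1\right) 7 + 5 \left(6 \cdot 5 - 5\right)\right) \left(-98\right) = \left(-7 + 5 \left(30 - 5\right)\right) \left(-98\right) = \left(-7 + 5 \cdot 25\right) \left(-98\right) = \left(-7 + 125\right) \left(-98\right) = 118 \left(-98\right) = -11564$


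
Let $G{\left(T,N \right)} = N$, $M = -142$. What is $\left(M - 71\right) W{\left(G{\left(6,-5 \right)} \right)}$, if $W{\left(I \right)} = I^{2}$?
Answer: $-5325$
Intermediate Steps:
$\left(M - 71\right) W{\left(G{\left(6,-5 \right)} \right)} = \left(-142 - 71\right) \left(-5\right)^{2} = \left(-213\right) 25 = -5325$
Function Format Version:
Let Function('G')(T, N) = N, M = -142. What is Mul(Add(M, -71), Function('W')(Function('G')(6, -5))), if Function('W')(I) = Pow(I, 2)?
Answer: -5325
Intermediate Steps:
Mul(Add(M, -71), Function('W')(Function('G')(6, -5))) = Mul(Add(-142, -71), Pow(-5, 2)) = Mul(-213, 25) = -5325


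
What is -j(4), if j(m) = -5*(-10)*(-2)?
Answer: 100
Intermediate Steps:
j(m) = -100 (j(m) = 50*(-2) = -100)
-j(4) = -1*(-100) = 100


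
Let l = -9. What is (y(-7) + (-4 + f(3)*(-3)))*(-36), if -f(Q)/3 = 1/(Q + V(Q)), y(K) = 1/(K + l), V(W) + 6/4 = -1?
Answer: -2007/4 ≈ -501.75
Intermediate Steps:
V(W) = -5/2 (V(W) = -3/2 - 1 = -5/2)
y(K) = 1/(-9 + K) (y(K) = 1/(K - 9) = 1/(-9 + K))
f(Q) = -3/(-5/2 + Q) (f(Q) = -3/(Q - 5/2) = -3/(-5/2 + Q))
(y(-7) + (-4 + f(3)*(-3)))*(-36) = (1/(-9 - 7) + (-4 - 6/(-5 + 2*3)*(-3)))*(-36) = (1/(-16) + (-4 - 6/(-5 + 6)*(-3)))*(-36) = (-1/16 + (-4 - 6/1*(-3)))*(-36) = (-1/16 + (-4 - 6*1*(-3)))*(-36) = (-1/16 + (-4 - 6*(-3)))*(-36) = (-1/16 + (-4 + 18))*(-36) = (-1/16 + 14)*(-36) = (223/16)*(-36) = -2007/4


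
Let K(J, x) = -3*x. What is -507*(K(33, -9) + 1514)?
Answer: -781287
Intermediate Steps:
-507*(K(33, -9) + 1514) = -507*(-3*(-9) + 1514) = -507*(27 + 1514) = -507*1541 = -781287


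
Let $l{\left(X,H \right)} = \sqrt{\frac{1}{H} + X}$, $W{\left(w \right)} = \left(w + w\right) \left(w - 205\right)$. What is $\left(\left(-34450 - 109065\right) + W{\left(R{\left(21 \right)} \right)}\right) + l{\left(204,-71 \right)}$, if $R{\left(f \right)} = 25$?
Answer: $-152515 + \frac{\sqrt{1028293}}{71} \approx -1.525 \cdot 10^{5}$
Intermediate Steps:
$W{\left(w \right)} = 2 w \left(-205 + w\right)$
$l{\left(X,H \right)} = \sqrt{X + \frac{1}{H}}$
$\left(\left(-34450 - 109065\right) + W{\left(R{\left(21 \right)} \right)}\right) + l{\left(204,-71 \right)} = \left(\left(-34450 - 109065\right) + 2 \cdot 25 \left(-205 + 25\right)\right) + \sqrt{204 + \frac{1}{-71}} = \left(-143515 + 2 \cdot 25 \left(-180\right)\right) + \sqrt{204 - \frac{1}{71}} = \left(-143515 - 9000\right) + \sqrt{\frac{14483}{71}} = -152515 + \frac{\sqrt{1028293}}{71}$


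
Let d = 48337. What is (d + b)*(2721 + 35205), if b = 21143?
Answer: 2635098480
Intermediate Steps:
(d + b)*(2721 + 35205) = (48337 + 21143)*(2721 + 35205) = 69480*37926 = 2635098480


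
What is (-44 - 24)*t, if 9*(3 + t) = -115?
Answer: 9656/9 ≈ 1072.9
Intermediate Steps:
t = -142/9 (t = -3 + (1/9)*(-115) = -3 - 115/9 = -142/9 ≈ -15.778)
(-44 - 24)*t = (-44 - 24)*(-142/9) = -68*(-142/9) = 9656/9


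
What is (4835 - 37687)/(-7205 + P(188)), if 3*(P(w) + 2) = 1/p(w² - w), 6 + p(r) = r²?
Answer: 121809729387480/26722352358929 ≈ 4.5583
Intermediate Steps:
p(r) = -6 + r²
P(w) = -2 + 1/(3*(-6 + (w² - w)²))
(4835 - 37687)/(-7205 + P(188)) = (4835 - 37687)/(-7205 + (-2 + 1/(3*(-6 + (188² - 1*188)²)))) = -32852/(-7205 + (-2 + 1/(3*(-6 + (35344 - 188)²)))) = -32852/(-7205 + (-2 + 1/(3*(-6 + 35156²)))) = -32852/(-7205 + (-2 + 1/(3*(-6 + 1235944336)))) = -32852/(-7205 + (-2 + (⅓)/1235944330)) = -32852/(-7205 + (-2 + (⅓)*(1/1235944330))) = -32852/(-7205 + (-2 + 1/3707832990)) = -32852/(-7205 - 7415665979/3707832990) = -32852/(-26722352358929/3707832990) = -32852*(-3707832990/26722352358929) = 121809729387480/26722352358929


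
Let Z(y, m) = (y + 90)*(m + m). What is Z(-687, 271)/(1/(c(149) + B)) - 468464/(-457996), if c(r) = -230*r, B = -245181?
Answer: 10353351993612242/114499 ≈ 9.0423e+10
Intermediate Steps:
Z(y, m) = 2*m*(90 + y) (Z(y, m) = (90 + y)*(2*m) = 2*m*(90 + y))
Z(-687, 271)/(1/(c(149) + B)) - 468464/(-457996) = (2*271*(90 - 687))/(1/(-230*149 - 245181)) - 468464/(-457996) = (2*271*(-597))/(1/(-34270 - 245181)) - 468464*(-1/457996) = -323574/(1/(-279451)) + 117116/114499 = -323574/(-1/279451) + 117116/114499 = -323574*(-279451) + 117116/114499 = 90423077874 + 117116/114499 = 10353351993612242/114499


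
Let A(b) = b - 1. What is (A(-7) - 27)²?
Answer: 1225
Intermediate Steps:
A(b) = -1 + b
(A(-7) - 27)² = ((-1 - 7) - 27)² = (-8 - 27)² = (-35)² = 1225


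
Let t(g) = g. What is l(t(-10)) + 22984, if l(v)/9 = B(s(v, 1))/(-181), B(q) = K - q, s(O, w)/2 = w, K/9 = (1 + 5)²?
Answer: 4157206/181 ≈ 22968.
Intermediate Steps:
K = 324 (K = 9*(1 + 5)² = 9*6² = 9*36 = 324)
s(O, w) = 2*w
B(q) = 324 - q
l(v) = -2898/181 (l(v) = 9*((324 - 2)/(-181)) = 9*((324 - 1*2)*(-1/181)) = 9*((324 - 2)*(-1/181)) = 9*(322*(-1/181)) = 9*(-322/181) = -2898/181)
l(t(-10)) + 22984 = -2898/181 + 22984 = 4157206/181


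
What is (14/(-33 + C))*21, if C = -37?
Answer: -21/5 ≈ -4.2000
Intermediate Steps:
(14/(-33 + C))*21 = (14/(-33 - 37))*21 = (14/(-70))*21 = (14*(-1/70))*21 = -⅕*21 = -21/5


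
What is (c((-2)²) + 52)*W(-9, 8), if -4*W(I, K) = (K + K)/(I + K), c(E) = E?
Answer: 224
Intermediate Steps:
W(I, K) = -K/(2*(I + K)) (W(I, K) = -(K + K)/(4*(I + K)) = -2*K/(4*(I + K)) = -K/(2*(I + K)))
(c((-2)²) + 52)*W(-9, 8) = ((-2)² + 52)*(-1*8/(2*(-9) + 2*8)) = (4 + 52)*(-1*8/(-18 + 16)) = 56*(-1*8/(-2)) = 56*(-1*8*(-½)) = 56*4 = 224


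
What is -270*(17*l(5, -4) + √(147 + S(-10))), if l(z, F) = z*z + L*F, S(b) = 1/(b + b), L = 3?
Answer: -59670 - 27*√14695 ≈ -62943.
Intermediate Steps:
S(b) = 1/(2*b)
l(z, F) = z² + 3*F (l(z, F) = z*z + 3*F = z² + 3*F)
-270*(17*l(5, -4) + √(147 + S(-10))) = -270*(17*(5² + 3*(-4)) + √(147 + (½)/(-10))) = -270*(17*(25 - 12) + √(147 + (½)*(-⅒))) = -270*(17*13 + √(147 - 1/20)) = -270*(221 + √(2939/20)) = -270*(221 + √14695/10) = -59670 - 27*√14695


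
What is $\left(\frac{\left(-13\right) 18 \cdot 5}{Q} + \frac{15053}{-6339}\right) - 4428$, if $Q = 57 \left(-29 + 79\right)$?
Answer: $- \frac{2668240996}{602205} \approx -4430.8$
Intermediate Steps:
$Q = 2850$ ($Q = 57 \cdot 50 = 2850$)
$\left(\frac{\left(-13\right) 18 \cdot 5}{Q} + \frac{15053}{-6339}\right) - 4428 = \left(\frac{\left(-13\right) 18 \cdot 5}{2850} + \frac{15053}{-6339}\right) - 4428 = \left(\left(-234\right) 5 \cdot \frac{1}{2850} + 15053 \left(- \frac{1}{6339}\right)\right) - 4428 = \left(\left(-1170\right) \frac{1}{2850} - \frac{15053}{6339}\right) - 4428 = \left(- \frac{39}{95} - \frac{15053}{6339}\right) - 4428 = - \frac{1677256}{602205} - 4428 = - \frac{2668240996}{602205}$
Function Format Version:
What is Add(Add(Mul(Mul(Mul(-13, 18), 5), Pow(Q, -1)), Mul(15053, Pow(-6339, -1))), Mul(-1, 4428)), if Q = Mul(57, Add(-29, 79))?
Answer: Rational(-2668240996, 602205) ≈ -4430.8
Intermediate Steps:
Q = 2850 (Q = Mul(57, 50) = 2850)
Add(Add(Mul(Mul(Mul(-13, 18), 5), Pow(Q, -1)), Mul(15053, Pow(-6339, -1))), Mul(-1, 4428)) = Add(Add(Mul(Mul(Mul(-13, 18), 5), Pow(2850, -1)), Mul(15053, Pow(-6339, -1))), Mul(-1, 4428)) = Add(Add(Mul(Mul(-234, 5), Rational(1, 2850)), Mul(15053, Rational(-1, 6339))), -4428) = Add(Add(Mul(-1170, Rational(1, 2850)), Rational(-15053, 6339)), -4428) = Add(Add(Rational(-39, 95), Rational(-15053, 6339)), -4428) = Add(Rational(-1677256, 602205), -4428) = Rational(-2668240996, 602205)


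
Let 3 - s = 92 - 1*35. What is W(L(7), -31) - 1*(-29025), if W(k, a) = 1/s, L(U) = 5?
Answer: 1567349/54 ≈ 29025.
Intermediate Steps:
s = -54 (s = 3 - (92 - 1*35) = 3 - (92 - 35) = 3 - 1*57 = 3 - 57 = -54)
W(k, a) = -1/54 (W(k, a) = 1/(-54) = -1/54)
W(L(7), -31) - 1*(-29025) = -1/54 - 1*(-29025) = -1/54 + 29025 = 1567349/54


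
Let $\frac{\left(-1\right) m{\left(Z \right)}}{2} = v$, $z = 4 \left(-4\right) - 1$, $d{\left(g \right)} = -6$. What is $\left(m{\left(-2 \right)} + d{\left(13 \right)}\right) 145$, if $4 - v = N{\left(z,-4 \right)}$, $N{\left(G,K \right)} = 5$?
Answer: $-580$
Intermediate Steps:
$z = -17$ ($z = -16 - 1 = -17$)
$v = -1$ ($v = 4 - 5 = -1$)
$m{\left(Z \right)} = 2$ ($m{\left(Z \right)} = \left(-2\right) \left(-1\right) = 2$)
$\left(m{\left(-2 \right)} + d{\left(13 \right)}\right) 145 = \left(2 - 6\right) 145 = \left(-4\right) 145 = -580$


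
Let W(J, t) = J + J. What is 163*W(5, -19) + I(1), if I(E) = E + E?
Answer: 1632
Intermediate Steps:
I(E) = 2*E
W(J, t) = 2*J
163*W(5, -19) + I(1) = 163*(2*5) + 2*1 = 163*10 + 2 = 1630 + 2 = 1632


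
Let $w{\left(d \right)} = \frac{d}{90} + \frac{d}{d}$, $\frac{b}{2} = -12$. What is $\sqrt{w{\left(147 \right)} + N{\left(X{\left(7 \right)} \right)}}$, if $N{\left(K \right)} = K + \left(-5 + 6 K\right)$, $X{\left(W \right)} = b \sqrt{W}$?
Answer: $\frac{\sqrt{-2130 - 151200 \sqrt{7}}}{30} \approx 21.139 i$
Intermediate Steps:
$b = -24$ ($b = 2 \left(-12\right) = -24$)
$w{\left(d \right)} = 1 + \frac{d}{90}$ ($w{\left(d \right)} = d \frac{1}{90} + 1 = \frac{d}{90} + 1 = 1 + \frac{d}{90}$)
$X{\left(W \right)} = - 24 \sqrt{W}$
$N{\left(K \right)} = -5 + 7 K$
$\sqrt{w{\left(147 \right)} + N{\left(X{\left(7 \right)} \right)}} = \sqrt{\left(1 + \frac{1}{90} \cdot 147\right) + \left(-5 + 7 \left(- 24 \sqrt{7}\right)\right)} = \sqrt{\left(1 + \frac{49}{30}\right) - \left(5 + 168 \sqrt{7}\right)} = \sqrt{\frac{79}{30} - \left(5 + 168 \sqrt{7}\right)} = \sqrt{- \frac{71}{30} - 168 \sqrt{7}}$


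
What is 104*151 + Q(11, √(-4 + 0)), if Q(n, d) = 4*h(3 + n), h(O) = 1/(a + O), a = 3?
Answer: 266972/17 ≈ 15704.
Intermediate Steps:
h(O) = 1/(3 + O)
Q(n, d) = 4/(6 + n) (Q(n, d) = 4/(3 + (3 + n)) = 4/(6 + n))
104*151 + Q(11, √(-4 + 0)) = 104*151 + 4/(6 + 11) = 15704 + 4/17 = 266972/17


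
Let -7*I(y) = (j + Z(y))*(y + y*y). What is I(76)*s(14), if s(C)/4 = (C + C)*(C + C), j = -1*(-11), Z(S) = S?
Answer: -228087552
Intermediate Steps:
j = 11
I(y) = -(11 + y)*(y + y²)/7 (I(y) = -(11 + y)*(y + y*y)/7 = -(11 + y)*(y + y²)/7)
s(C) = 16*C² (s(C) = 4*((C + C)*(C + C)) = 4*((2*C)*(2*C)) = 4*(4*C²) = 16*C²)
I(76)*s(14) = (-⅐*76*(11 + 76² + 12*76))*(16*14²) = (-⅐*76*(11 + 5776 + 912))*(16*196) = -⅐*76*6699*3136 = -72732*3136 = -228087552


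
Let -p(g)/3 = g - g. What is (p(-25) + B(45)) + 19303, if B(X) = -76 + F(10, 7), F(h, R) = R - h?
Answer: 19224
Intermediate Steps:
p(g) = 0 (p(g) = -3*(g - g) = -3*0 = 0)
B(X) = -79 (B(X) = -76 + (7 - 1*10) = -76 + (7 - 10) = -76 - 3 = -79)
(p(-25) + B(45)) + 19303 = (0 - 79) + 19303 = -79 + 19303 = 19224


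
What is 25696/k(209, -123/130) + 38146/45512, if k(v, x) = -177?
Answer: -581362255/4027812 ≈ -144.34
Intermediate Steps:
25696/k(209, -123/130) + 38146/45512 = 25696/(-177) + 38146/45512 = 25696*(-1/177) + 38146*(1/45512) = -25696/177 + 19073/22756 = -581362255/4027812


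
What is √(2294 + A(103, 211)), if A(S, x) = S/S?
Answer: 3*√255 ≈ 47.906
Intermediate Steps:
A(S, x) = 1
√(2294 + A(103, 211)) = √(2294 + 1) = √2295 = 3*√255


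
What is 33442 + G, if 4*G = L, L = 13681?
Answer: 147449/4 ≈ 36862.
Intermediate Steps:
G = 13681/4 (G = (1/4)*13681 = 13681/4 ≈ 3420.3)
33442 + G = 33442 + 13681/4 = 147449/4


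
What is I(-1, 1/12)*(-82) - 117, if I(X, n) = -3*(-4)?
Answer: -1101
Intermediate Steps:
I(X, n) = 12
I(-1, 1/12)*(-82) - 117 = 12*(-82) - 117 = -984 - 117 = -1101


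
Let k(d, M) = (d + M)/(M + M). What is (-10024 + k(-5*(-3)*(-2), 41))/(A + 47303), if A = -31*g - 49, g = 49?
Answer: -821957/3750270 ≈ -0.21917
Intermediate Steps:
k(d, M) = (M + d)/(2*M) (k(d, M) = (M + d)/((2*M)) = (M + d)*(1/(2*M)) = (M + d)/(2*M))
A = -1568 (A = -31*49 - 49 = -1519 - 49 = -1568)
(-10024 + k(-5*(-3)*(-2), 41))/(A + 47303) = (-10024 + (½)*(41 - 5*(-3)*(-2))/41)/(-1568 + 47303) = (-10024 + (½)*(1/41)*(41 + 15*(-2)))/45735 = (-10024 + (½)*(1/41)*(41 - 30))*(1/45735) = (-10024 + (½)*(1/41)*11)*(1/45735) = (-10024 + 11/82)*(1/45735) = -821957/82*1/45735 = -821957/3750270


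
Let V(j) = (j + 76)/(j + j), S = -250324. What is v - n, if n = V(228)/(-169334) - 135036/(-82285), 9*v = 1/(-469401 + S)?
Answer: -14811595022332904/9025555449192975 ≈ -1.6411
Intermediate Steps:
V(j) = (76 + j)/(2*j) (V(j) = (76 + j)/((2*j)) = (76 + j)*(1/(2*j)) = (76 + j)/(2*j))
v = -1/6477525 (v = 1/(9*(-469401 - 250324)) = (⅑)/(-719725) = (⅑)*(-1/719725) = -1/6477525 ≈ -1.5438e-7)
n = 34299196751/20900472285 (n = ((½)*(76 + 228)/228)/(-169334) - 135036/(-82285) = ((½)*(1/228)*304)*(-1/169334) - 135036*(-1/82285) = (⅔)*(-1/169334) + 135036/82285 = -1/254001 + 135036/82285 = 34299196751/20900472285 ≈ 1.6411)
v - n = -1/6477525 - 1*34299196751/20900472285 = -1/6477525 - 34299196751/20900472285 = -14811595022332904/9025555449192975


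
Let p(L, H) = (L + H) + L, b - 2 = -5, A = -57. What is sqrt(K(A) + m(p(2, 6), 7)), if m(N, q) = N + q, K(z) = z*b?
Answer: 2*sqrt(47) ≈ 13.711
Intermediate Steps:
b = -3 (b = 2 - 5 = -3)
K(z) = -3*z (K(z) = z*(-3) = -3*z)
p(L, H) = H + 2*L (p(L, H) = (H + L) + L = H + 2*L)
sqrt(K(A) + m(p(2, 6), 7)) = sqrt(-3*(-57) + ((6 + 2*2) + 7)) = sqrt(171 + ((6 + 4) + 7)) = sqrt(171 + (10 + 7)) = sqrt(171 + 17) = sqrt(188) = 2*sqrt(47)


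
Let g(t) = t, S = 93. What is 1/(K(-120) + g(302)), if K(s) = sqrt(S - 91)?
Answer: 151/45601 - sqrt(2)/91202 ≈ 0.0032958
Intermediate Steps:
K(s) = sqrt(2) (K(s) = sqrt(93 - 91) = sqrt(2))
1/(K(-120) + g(302)) = 1/(sqrt(2) + 302) = 1/(302 + sqrt(2))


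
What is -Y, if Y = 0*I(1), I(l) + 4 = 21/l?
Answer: 0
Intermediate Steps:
I(l) = -4 + 21/l
Y = 0 (Y = 0*(-4 + 21/1) = 0*(-4 + 21*1) = 0*(-4 + 21) = 0*17 = 0)
-Y = -1*0 = 0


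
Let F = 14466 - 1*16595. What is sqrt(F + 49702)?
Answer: sqrt(47573) ≈ 218.11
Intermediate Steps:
F = -2129 (F = 14466 - 16595 = -2129)
sqrt(F + 49702) = sqrt(-2129 + 49702) = sqrt(47573)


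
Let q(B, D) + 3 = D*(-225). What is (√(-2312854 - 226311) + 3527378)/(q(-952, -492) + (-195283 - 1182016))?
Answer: -1763689/633301 - I*√2539165/1266602 ≈ -2.7849 - 0.0012581*I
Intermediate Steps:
q(B, D) = -3 - 225*D (q(B, D) = -3 + D*(-225) = -3 - 225*D)
(√(-2312854 - 226311) + 3527378)/(q(-952, -492) + (-195283 - 1182016)) = (√(-2312854 - 226311) + 3527378)/((-3 - 225*(-492)) + (-195283 - 1182016)) = (√(-2539165) + 3527378)/((-3 + 110700) - 1377299) = (I*√2539165 + 3527378)/(110697 - 1377299) = (3527378 + I*√2539165)/(-1266602) = (3527378 + I*√2539165)*(-1/1266602) = -1763689/633301 - I*√2539165/1266602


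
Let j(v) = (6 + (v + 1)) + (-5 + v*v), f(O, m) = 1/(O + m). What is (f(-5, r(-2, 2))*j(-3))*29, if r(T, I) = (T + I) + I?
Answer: -232/3 ≈ -77.333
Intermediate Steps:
r(T, I) = T + 2*I (r(T, I) = (I + T) + I = T + 2*I)
j(v) = 2 + v + v**2 (j(v) = (6 + (1 + v)) + (-5 + v**2) = (7 + v) + (-5 + v**2) = 2 + v + v**2)
(f(-5, r(-2, 2))*j(-3))*29 = ((2 - 3 + (-3)**2)/(-5 + (-2 + 2*2)))*29 = ((2 - 3 + 9)/(-5 + (-2 + 4)))*29 = (8/(-5 + 2))*29 = (8/(-3))*29 = -1/3*8*29 = -8/3*29 = -232/3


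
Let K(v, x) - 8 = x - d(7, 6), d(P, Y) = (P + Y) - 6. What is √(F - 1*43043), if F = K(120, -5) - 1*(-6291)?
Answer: 6*I*√1021 ≈ 191.72*I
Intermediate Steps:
d(P, Y) = -6 + P + Y
K(v, x) = 1 + x (K(v, x) = 8 + (x - (-6 + 7 + 6)) = 8 + (x - 1*7) = 8 + (x - 7) = 8 + (-7 + x) = 1 + x)
F = 6287 (F = (1 - 5) - 1*(-6291) = -4 + 6291 = 6287)
√(F - 1*43043) = √(6287 - 1*43043) = √(6287 - 43043) = √(-36756) = 6*I*√1021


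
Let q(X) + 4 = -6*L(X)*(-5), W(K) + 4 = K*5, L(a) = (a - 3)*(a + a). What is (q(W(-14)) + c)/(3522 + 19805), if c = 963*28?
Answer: 368840/23327 ≈ 15.812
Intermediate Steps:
L(a) = 2*a*(-3 + a) (L(a) = (-3 + a)*(2*a) = 2*a*(-3 + a))
W(K) = -4 + 5*K (W(K) = -4 + K*5 = -4 + 5*K)
q(X) = -4 + 60*X*(-3 + X) (q(X) = -4 - 12*X*(-3 + X)*(-5) = -4 + 60*X*(-3 + X))
c = 26964
(q(W(-14)) + c)/(3522 + 19805) = ((-4 + 60*(-4 + 5*(-14))*(-3 + (-4 + 5*(-14)))) + 26964)/(3522 + 19805) = ((-4 + 60*(-4 - 70)*(-3 + (-4 - 70))) + 26964)/23327 = ((-4 + 60*(-74)*(-3 - 74)) + 26964)*(1/23327) = ((-4 + 60*(-74)*(-77)) + 26964)*(1/23327) = ((-4 + 341880) + 26964)*(1/23327) = (341876 + 26964)*(1/23327) = 368840*(1/23327) = 368840/23327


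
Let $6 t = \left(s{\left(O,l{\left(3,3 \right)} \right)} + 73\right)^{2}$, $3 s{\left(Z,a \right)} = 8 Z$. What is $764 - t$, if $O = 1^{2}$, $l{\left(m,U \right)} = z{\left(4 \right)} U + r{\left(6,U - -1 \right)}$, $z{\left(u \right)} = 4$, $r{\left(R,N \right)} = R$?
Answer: $- \frac{10273}{54} \approx -190.24$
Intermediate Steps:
$l{\left(m,U \right)} = 6 + 4 U$ ($l{\left(m,U \right)} = 4 U + 6 = 6 + 4 U$)
$O = 1$
$s{\left(Z,a \right)} = \frac{8 Z}{3}$
$t = \frac{51529}{54}$ ($t = \frac{\left(\frac{8}{3} \cdot 1 + 73\right)^{2}}{6} = \frac{\left(\frac{8}{3} + 73\right)^{2}}{6} = \frac{\left(\frac{227}{3}\right)^{2}}{6} = \frac{1}{6} \cdot \frac{51529}{9} = \frac{51529}{54} \approx 954.24$)
$764 - t = 764 - \frac{51529}{54} = - \frac{10273}{54}$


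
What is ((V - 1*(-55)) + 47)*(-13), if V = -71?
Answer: -403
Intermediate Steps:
((V - 1*(-55)) + 47)*(-13) = ((-71 - 1*(-55)) + 47)*(-13) = ((-71 + 55) + 47)*(-13) = (-16 + 47)*(-13) = 31*(-13) = -403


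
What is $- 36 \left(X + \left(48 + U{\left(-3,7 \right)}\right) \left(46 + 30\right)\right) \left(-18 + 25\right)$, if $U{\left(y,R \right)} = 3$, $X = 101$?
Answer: $-1002204$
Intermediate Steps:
$- 36 \left(X + \left(48 + U{\left(-3,7 \right)}\right) \left(46 + 30\right)\right) \left(-18 + 25\right) = - 36 \left(101 + \left(48 + 3\right) \left(46 + 30\right)\right) \left(-18 + 25\right) = - 36 \left(101 + 51 \cdot 76\right) 7 = - 36 \left(101 + 3876\right) 7 = - 36 \cdot 3977 \cdot 7 = \left(-36\right) 27839 = -1002204$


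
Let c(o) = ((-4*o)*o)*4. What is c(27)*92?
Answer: -1073088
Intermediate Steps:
c(o) = -16*o² (c(o) = -4*o²*4 = -16*o²)
c(27)*92 = -16*27²*92 = -16*729*92 = -11664*92 = -1073088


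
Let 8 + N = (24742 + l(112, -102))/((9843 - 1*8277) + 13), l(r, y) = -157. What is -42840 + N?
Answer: -67632407/1579 ≈ -42832.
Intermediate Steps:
N = 11953/1579 (N = -8 + (24742 - 157)/((9843 - 1*8277) + 13) = -8 + 24585/((9843 - 8277) + 13) = -8 + 24585/(1566 + 13) = -8 + 24585/1579 = 11953/1579 ≈ 7.5700)
-42840 + N = -42840 + 11953/1579 = -67632407/1579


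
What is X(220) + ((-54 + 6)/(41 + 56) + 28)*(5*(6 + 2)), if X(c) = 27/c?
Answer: 23481019/21340 ≈ 1100.3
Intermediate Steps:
X(220) + ((-54 + 6)/(41 + 56) + 28)*(5*(6 + 2)) = 27/220 + ((-54 + 6)/(41 + 56) + 28)*(5*(6 + 2)) = 27*(1/220) + (-48/97 + 28)*(5*8) = 27/220 + (-48*1/97 + 28)*40 = 27/220 + (-48/97 + 28)*40 = 27/220 + (2668/97)*40 = 27/220 + 106720/97 = 23481019/21340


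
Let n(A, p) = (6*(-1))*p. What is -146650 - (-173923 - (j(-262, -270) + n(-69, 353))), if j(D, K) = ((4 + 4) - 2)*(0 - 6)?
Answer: 25119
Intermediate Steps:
n(A, p) = -6*p
j(D, K) = -36 (j(D, K) = (8 - 2)*(-6) = 6*(-6) = -36)
-146650 - (-173923 - (j(-262, -270) + n(-69, 353))) = -146650 - (-173923 - (-36 - 6*353)) = -146650 - (-173923 - (-36 - 2118)) = -146650 - (-173923 - 1*(-2154)) = -146650 - (-173923 + 2154) = -146650 - 1*(-171769) = -146650 + 171769 = 25119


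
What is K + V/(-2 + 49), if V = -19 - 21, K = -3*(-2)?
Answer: 242/47 ≈ 5.1489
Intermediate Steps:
K = 6
V = -40
K + V/(-2 + 49) = 6 - 40/(-2 + 49) = 6 - 40/47 = 242/47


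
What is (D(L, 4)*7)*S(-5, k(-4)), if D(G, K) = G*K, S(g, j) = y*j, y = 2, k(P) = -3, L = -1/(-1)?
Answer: -168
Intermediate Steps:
L = 1 (L = -1*(-1) = 1)
S(g, j) = 2*j
(D(L, 4)*7)*S(-5, k(-4)) = ((1*4)*7)*(2*(-3)) = (4*7)*(-6) = 28*(-6) = -168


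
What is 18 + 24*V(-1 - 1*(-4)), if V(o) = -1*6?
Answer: -126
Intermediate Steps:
V(o) = -6
18 + 24*V(-1 - 1*(-4)) = 18 + 24*(-6) = 18 - 144 = -126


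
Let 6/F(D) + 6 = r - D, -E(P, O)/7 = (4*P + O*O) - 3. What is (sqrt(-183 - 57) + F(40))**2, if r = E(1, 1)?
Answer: (1 - 40*I*sqrt(15))**2/100 ≈ -239.99 - 3.0984*I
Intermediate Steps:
E(P, O) = 21 - 28*P - 7*O**2 (E(P, O) = -7*((4*P + O*O) - 3) = -7*((4*P + O**2) - 3) = -7*((O**2 + 4*P) - 3) = -7*(-3 + O**2 + 4*P) = 21 - 28*P - 7*O**2)
r = -14 (r = 21 - 28*1 - 7*1**2 = 21 - 28 - 7*1 = 21 - 28 - 7 = -14)
F(D) = 6/(-20 - D) (F(D) = 6/(-6 + (-14 - D)) = 6/(-20 - D))
(sqrt(-183 - 57) + F(40))**2 = (sqrt(-183 - 57) - 6/(20 + 40))**2 = (sqrt(-240) - 6/60)**2 = (4*I*sqrt(15) - 6*1/60)**2 = (4*I*sqrt(15) - 1/10)**2 = (-1/10 + 4*I*sqrt(15))**2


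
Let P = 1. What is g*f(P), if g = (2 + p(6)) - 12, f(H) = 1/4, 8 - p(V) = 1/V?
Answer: -13/24 ≈ -0.54167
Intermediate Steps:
p(V) = 8 - 1/V
f(H) = ¼
g = -13/6 (g = (2 + (8 - 1/6)) - 12 = (2 + (8 - 1*⅙)) - 12 = (2 + (8 - ⅙)) - 12 = (2 + 47/6) - 12 = 59/6 - 12 = -13/6 ≈ -2.1667)
g*f(P) = -13/6*¼ = -13/24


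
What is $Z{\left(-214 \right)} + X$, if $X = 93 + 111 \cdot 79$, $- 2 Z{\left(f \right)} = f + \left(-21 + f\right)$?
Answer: $\frac{18173}{2} \approx 9086.5$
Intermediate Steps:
$Z{\left(f \right)} = \frac{21}{2} - f$ ($Z{\left(f \right)} = - \frac{f + \left(-21 + f\right)}{2} = - \frac{-21 + 2 f}{2} = \frac{21}{2} - f$)
$X = 8862$ ($X = 93 + 8769 = 8862$)
$Z{\left(-214 \right)} + X = \left(\frac{21}{2} - -214\right) + 8862 = \left(\frac{21}{2} + 214\right) + 8862 = \frac{449}{2} + 8862 = \frac{18173}{2}$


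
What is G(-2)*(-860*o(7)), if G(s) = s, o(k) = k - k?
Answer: 0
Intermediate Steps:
o(k) = 0
G(-2)*(-860*o(7)) = -(-1720)*0 = -2*0 = 0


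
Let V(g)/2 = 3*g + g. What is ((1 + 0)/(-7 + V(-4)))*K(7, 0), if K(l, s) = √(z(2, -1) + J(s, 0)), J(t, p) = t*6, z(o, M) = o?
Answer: -√2/39 ≈ -0.036262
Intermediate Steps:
J(t, p) = 6*t
V(g) = 8*g (V(g) = 2*(3*g + g) = 2*(4*g) = 8*g)
K(l, s) = √(2 + 6*s)
((1 + 0)/(-7 + V(-4)))*K(7, 0) = ((1 + 0)/(-7 + 8*(-4)))*√(2 + 6*0) = (1/(-7 - 32))*√(2 + 0) = (1/(-39))*√2 = (1*(-1/39))*√2 = -√2/39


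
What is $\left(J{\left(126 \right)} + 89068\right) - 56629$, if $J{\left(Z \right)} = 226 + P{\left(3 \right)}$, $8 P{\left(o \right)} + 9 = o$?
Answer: $\frac{130657}{4} \approx 32664.0$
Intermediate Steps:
$P{\left(o \right)} = - \frac{9}{8} + \frac{o}{8}$
$J{\left(Z \right)} = \frac{901}{4}$ ($J{\left(Z \right)} = 226 + \left(- \frac{9}{8} + \frac{1}{8} \cdot 3\right) = 226 + \left(- \frac{9}{8} + \frac{3}{8}\right) = 226 - \frac{3}{4} = \frac{901}{4}$)
$\left(J{\left(126 \right)} + 89068\right) - 56629 = \left(\frac{901}{4} + 89068\right) - 56629 = \frac{357173}{4} - 56629 = \frac{130657}{4}$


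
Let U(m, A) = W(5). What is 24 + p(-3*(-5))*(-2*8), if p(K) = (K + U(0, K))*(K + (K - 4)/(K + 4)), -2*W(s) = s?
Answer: -58744/19 ≈ -3091.8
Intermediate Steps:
W(s) = -s/2
U(m, A) = -5/2 (U(m, A) = -½*5 = -5/2)
p(K) = (-5/2 + K)*(K + (-4 + K)/(4 + K)) (p(K) = (K - 5/2)*(K + (K - 4)/(K + 4)) = (-5/2 + K)*(K + (-4 + K)/(4 + K)))
24 + p(-3*(-5))*(-2*8) = 24 + ((20 - (-99)*(-5) + 2*(-3*(-5))³ + 5*(-3*(-5))²)/(2*(4 - 3*(-5))))*(-2*8) = 24 + ((20 - 33*15 + 2*15³ + 5*15²)/(2*(4 + 15)))*(-16) = 24 + ((½)*(20 - 495 + 2*3375 + 5*225)/19)*(-16) = 24 + ((½)*(1/19)*(20 - 495 + 6750 + 1125))*(-16) = 24 + ((½)*(1/19)*7400)*(-16) = 24 + (3700/19)*(-16) = 24 - 59200/19 = -58744/19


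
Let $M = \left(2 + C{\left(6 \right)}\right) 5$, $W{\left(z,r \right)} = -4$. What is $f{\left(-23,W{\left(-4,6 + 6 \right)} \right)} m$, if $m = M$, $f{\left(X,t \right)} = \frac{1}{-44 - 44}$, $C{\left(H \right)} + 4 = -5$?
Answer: $\frac{35}{88} \approx 0.39773$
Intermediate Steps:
$C{\left(H \right)} = -9$ ($C{\left(H \right)} = -4 - 5 = -9$)
$f{\left(X,t \right)} = - \frac{1}{88}$ ($f{\left(X,t \right)} = \frac{1}{-88} = - \frac{1}{88}$)
$M = -35$ ($M = \left(2 - 9\right) 5 = \left(-7\right) 5 = -35$)
$m = -35$
$f{\left(-23,W{\left(-4,6 + 6 \right)} \right)} m = \left(- \frac{1}{88}\right) \left(-35\right) = \frac{35}{88}$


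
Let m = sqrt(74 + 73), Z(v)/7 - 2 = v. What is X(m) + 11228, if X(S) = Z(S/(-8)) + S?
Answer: 11242 + 7*sqrt(3)/8 ≈ 11244.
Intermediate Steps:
Z(v) = 14 + 7*v
m = 7*sqrt(3) (m = sqrt(147) = 7*sqrt(3) ≈ 12.124)
X(S) = 14 + S/8 (X(S) = (14 + 7*(S/(-8))) + S = (14 + 7*(S*(-1/8))) + S = (14 + 7*(-S/8)) + S = (14 - 7*S/8) + S = 14 + S/8)
X(m) + 11228 = (14 + (7*sqrt(3))/8) + 11228 = (14 + 7*sqrt(3)/8) + 11228 = 11242 + 7*sqrt(3)/8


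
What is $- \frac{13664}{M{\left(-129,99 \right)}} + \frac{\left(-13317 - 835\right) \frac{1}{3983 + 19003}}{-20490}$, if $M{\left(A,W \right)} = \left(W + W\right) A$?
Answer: $\frac{29795718034}{55693756305} \approx 0.53499$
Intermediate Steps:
$M{\left(A,W \right)} = 2 A W$ ($M{\left(A,W \right)} = 2 W A = 2 A W$)
$- \frac{13664}{M{\left(-129,99 \right)}} + \frac{\left(-13317 - 835\right) \frac{1}{3983 + 19003}}{-20490} = - \frac{13664}{2 \left(-129\right) 99} + \frac{\left(-13317 - 835\right) \frac{1}{3983 + 19003}}{-20490} = - \frac{13664}{-25542} + - \frac{14152}{22986} \left(- \frac{1}{20490}\right) = \left(-13664\right) \left(- \frac{1}{25542}\right) + \left(-14152\right) \frac{1}{22986} \left(- \frac{1}{20490}\right) = \frac{6832}{12771} - - \frac{3538}{117745785} = \frac{6832}{12771} + \frac{3538}{117745785} = \frac{29795718034}{55693756305}$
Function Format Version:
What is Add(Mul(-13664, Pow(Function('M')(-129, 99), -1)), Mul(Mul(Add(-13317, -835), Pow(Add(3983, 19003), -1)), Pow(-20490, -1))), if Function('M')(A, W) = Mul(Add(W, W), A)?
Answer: Rational(29795718034, 55693756305) ≈ 0.53499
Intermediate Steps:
Function('M')(A, W) = Mul(2, A, W) (Function('M')(A, W) = Mul(Mul(2, W), A) = Mul(2, A, W))
Add(Mul(-13664, Pow(Function('M')(-129, 99), -1)), Mul(Mul(Add(-13317, -835), Pow(Add(3983, 19003), -1)), Pow(-20490, -1))) = Add(Mul(-13664, Pow(Mul(2, -129, 99), -1)), Mul(Mul(Add(-13317, -835), Pow(Add(3983, 19003), -1)), Pow(-20490, -1))) = Add(Mul(-13664, Pow(-25542, -1)), Mul(Mul(-14152, Pow(22986, -1)), Rational(-1, 20490))) = Add(Mul(-13664, Rational(-1, 25542)), Mul(Mul(-14152, Rational(1, 22986)), Rational(-1, 20490))) = Add(Rational(6832, 12771), Mul(Rational(-7076, 11493), Rational(-1, 20490))) = Add(Rational(6832, 12771), Rational(3538, 117745785)) = Rational(29795718034, 55693756305)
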